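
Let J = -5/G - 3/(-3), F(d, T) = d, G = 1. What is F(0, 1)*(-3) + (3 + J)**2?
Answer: 1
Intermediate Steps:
J = -4 (J = -5/1 - 3/(-3) = -5*1 - 3*(-1/3) = -5 + 1 = -4)
F(0, 1)*(-3) + (3 + J)**2 = 0*(-3) + (3 - 4)**2 = 0 + (-1)**2 = 0 + 1 = 1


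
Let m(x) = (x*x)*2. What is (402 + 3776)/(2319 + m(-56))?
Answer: 4178/8591 ≈ 0.48632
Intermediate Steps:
m(x) = 2*x**2 (m(x) = x**2*2 = 2*x**2)
(402 + 3776)/(2319 + m(-56)) = (402 + 3776)/(2319 + 2*(-56)**2) = 4178/(2319 + 2*3136) = 4178/(2319 + 6272) = 4178/8591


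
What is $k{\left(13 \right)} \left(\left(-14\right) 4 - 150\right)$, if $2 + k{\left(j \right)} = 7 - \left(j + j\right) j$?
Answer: $68598$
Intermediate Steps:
$k{\left(j \right)} = 5 - 2 j^{2}$ ($k{\left(j \right)} = -2 - \left(-7 + \left(j + j\right) j\right) = -2 - \left(-7 + 2 j j\right) = -2 - \left(-7 + 2 j^{2}\right) = 5 - 2 j^{2}$)
$k{\left(13 \right)} \left(\left(-14\right) 4 - 150\right) = \left(5 - 2 \cdot 13^{2}\right) \left(\left(-14\right) 4 - 150\right) = \left(5 - 338\right) \left(-56 - 150\right) = \left(5 - 338\right) \left(-206\right) = \left(-333\right) \left(-206\right) = 68598$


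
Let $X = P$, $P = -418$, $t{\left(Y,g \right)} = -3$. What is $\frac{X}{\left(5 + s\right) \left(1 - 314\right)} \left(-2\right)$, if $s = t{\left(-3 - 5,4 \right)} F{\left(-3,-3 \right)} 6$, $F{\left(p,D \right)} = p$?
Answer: $- \frac{836}{18467} \approx -0.04527$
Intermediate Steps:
$s = 54$ ($s = \left(-3\right) \left(-3\right) 6 = 9 \cdot 6 = 54$)
$X = -418$
$\frac{X}{\left(5 + s\right) \left(1 - 314\right)} \left(-2\right) = - \frac{418}{\left(5 + 54\right) \left(1 - 314\right)} \left(-2\right) = - \frac{418}{59 \left(-313\right)} \left(-2\right) = - \frac{418}{-18467} \left(-2\right) = \left(-418\right) \left(- \frac{1}{18467}\right) \left(-2\right) = \frac{418}{18467} \left(-2\right) = - \frac{836}{18467}$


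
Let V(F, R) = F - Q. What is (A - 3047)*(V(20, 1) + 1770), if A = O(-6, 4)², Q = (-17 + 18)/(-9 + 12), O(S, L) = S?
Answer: -16166059/3 ≈ -5.3887e+6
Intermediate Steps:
Q = ⅓ (Q = 1/3 = 1*(⅓) = ⅓ ≈ 0.33333)
V(F, R) = -⅓ + F (V(F, R) = F - 1*⅓ = F - ⅓ = -⅓ + F)
A = 36 (A = (-6)² = 36)
(A - 3047)*(V(20, 1) + 1770) = (36 - 3047)*((-⅓ + 20) + 1770) = -3011*(59/3 + 1770) = -3011*5369/3 = -16166059/3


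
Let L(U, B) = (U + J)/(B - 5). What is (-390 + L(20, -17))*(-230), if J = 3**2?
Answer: 990035/11 ≈ 90003.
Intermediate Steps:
J = 9
L(U, B) = (9 + U)/(-5 + B) (L(U, B) = (U + 9)/(B - 5) = (9 + U)/(-5 + B))
(-390 + L(20, -17))*(-230) = (-390 + (9 + 20)/(-5 - 17))*(-230) = (-390 + 29/(-22))*(-230) = (-390 - 1/22*29)*(-230) = (-390 - 29/22)*(-230) = -8609/22*(-230) = 990035/11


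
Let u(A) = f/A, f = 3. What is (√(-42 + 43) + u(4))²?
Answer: 49/16 ≈ 3.0625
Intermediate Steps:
u(A) = 3/A
(√(-42 + 43) + u(4))² = (√(-42 + 43) + 3/4)² = (√1 + 3*(¼))² = (1 + ¾)² = (7/4)² = 49/16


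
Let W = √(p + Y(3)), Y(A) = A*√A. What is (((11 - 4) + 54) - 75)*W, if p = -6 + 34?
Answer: -14*√(28 + 3*√3) ≈ -80.663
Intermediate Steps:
Y(A) = A^(3/2)
p = 28
W = √(28 + 3*√3) (W = √(28 + 3^(3/2)) = √(28 + 3*√3) ≈ 5.7616)
(((11 - 4) + 54) - 75)*W = (((11 - 4) + 54) - 75)*√(28 + 3*√3) = ((7 + 54) - 75)*√(28 + 3*√3) = (61 - 75)*√(28 + 3*√3) = -14*√(28 + 3*√3)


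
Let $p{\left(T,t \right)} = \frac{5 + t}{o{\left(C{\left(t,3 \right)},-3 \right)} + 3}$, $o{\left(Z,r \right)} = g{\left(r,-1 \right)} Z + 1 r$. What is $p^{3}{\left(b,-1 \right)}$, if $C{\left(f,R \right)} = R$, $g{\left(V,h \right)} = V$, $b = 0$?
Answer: $- \frac{64}{729} \approx -0.087791$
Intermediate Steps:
$o{\left(Z,r \right)} = r + Z r$ ($o{\left(Z,r \right)} = r Z + 1 r = Z r + r = r + Z r$)
$p{\left(T,t \right)} = - \frac{5}{9} - \frac{t}{9}$ ($p{\left(T,t \right)} = \frac{5 + t}{- 3 \left(1 + 3\right) + 3} = \frac{5 + t}{\left(-3\right) 4 + 3} = \frac{5 + t}{-12 + 3} = \frac{5 + t}{-9} = \left(5 + t\right) \left(- \frac{1}{9}\right) = - \frac{5}{9} - \frac{t}{9}$)
$p^{3}{\left(b,-1 \right)} = \left(- \frac{5}{9} - - \frac{1}{9}\right)^{3} = \left(- \frac{5}{9} + \frac{1}{9}\right)^{3} = \left(- \frac{4}{9}\right)^{3} = - \frac{64}{729}$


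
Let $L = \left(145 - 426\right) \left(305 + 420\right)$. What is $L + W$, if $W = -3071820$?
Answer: $-3275545$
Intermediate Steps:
$L = -203725$ ($L = \left(-281\right) 725 = -203725$)
$L + W = -203725 - 3071820 = -3275545$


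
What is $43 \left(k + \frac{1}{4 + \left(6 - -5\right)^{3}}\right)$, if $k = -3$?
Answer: $- \frac{172172}{1335} \approx -128.97$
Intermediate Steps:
$43 \left(k + \frac{1}{4 + \left(6 - -5\right)^{3}}\right) = 43 \left(-3 + \frac{1}{4 + \left(6 - -5\right)^{3}}\right) = 43 \left(-3 + \frac{1}{4 + \left(6 + 5\right)^{3}}\right) = 43 \left(-3 + \frac{1}{4 + 11^{3}}\right) = 43 \left(-3 + \frac{1}{4 + 1331}\right) = 43 \left(-3 + \frac{1}{1335}\right) = 43 \left(- \frac{4004}{1335}\right) = - \frac{172172}{1335}$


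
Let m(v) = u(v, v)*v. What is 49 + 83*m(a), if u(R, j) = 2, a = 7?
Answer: 1211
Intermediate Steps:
m(v) = 2*v
49 + 83*m(a) = 49 + 83*(2*7) = 49 + 83*14 = 49 + 1162 = 1211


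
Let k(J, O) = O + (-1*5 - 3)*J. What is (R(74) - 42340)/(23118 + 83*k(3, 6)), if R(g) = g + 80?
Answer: -7031/3604 ≈ -1.9509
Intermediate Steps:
R(g) = 80 + g
k(J, O) = O - 8*J (k(J, O) = O + (-5 - 3)*J = O - 8*J)
(R(74) - 42340)/(23118 + 83*k(3, 6)) = ((80 + 74) - 42340)/(23118 + 83*(6 - 8*3)) = (154 - 42340)/(23118 + 83*(6 - 24)) = -42186/(23118 + 83*(-18)) = -42186/(23118 - 1494) = -42186/21624 = -42186*1/21624 = -7031/3604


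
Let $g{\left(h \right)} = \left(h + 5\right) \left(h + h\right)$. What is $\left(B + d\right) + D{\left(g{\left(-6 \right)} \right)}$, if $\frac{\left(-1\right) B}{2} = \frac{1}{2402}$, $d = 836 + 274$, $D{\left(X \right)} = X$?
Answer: $\frac{1347521}{1201} \approx 1122.0$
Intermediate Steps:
$g{\left(h \right)} = 2 h \left(5 + h\right)$ ($g{\left(h \right)} = \left(5 + h\right) 2 h = 2 h \left(5 + h\right)$)
$d = 1110$
$B = - \frac{1}{1201}$ ($B = - \frac{2}{2402} = \left(-2\right) \frac{1}{2402} = - \frac{1}{1201} \approx -0.00083264$)
$\left(B + d\right) + D{\left(g{\left(-6 \right)} \right)} = \left(- \frac{1}{1201} + 1110\right) + 2 \left(-6\right) \left(5 - 6\right) = \frac{1333109}{1201} + 2 \left(-6\right) \left(-1\right) = \frac{1333109}{1201} + 12 = \frac{1347521}{1201}$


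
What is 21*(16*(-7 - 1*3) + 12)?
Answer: -3108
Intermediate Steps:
21*(16*(-7 - 1*3) + 12) = 21*(16*(-7 - 3) + 12) = 21*(16*(-10) + 12) = 21*(-160 + 12) = 21*(-148) = -3108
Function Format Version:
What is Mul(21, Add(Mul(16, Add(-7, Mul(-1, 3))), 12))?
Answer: -3108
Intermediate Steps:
Mul(21, Add(Mul(16, Add(-7, Mul(-1, 3))), 12)) = Mul(21, Add(Mul(16, Add(-7, -3)), 12)) = Mul(21, Add(Mul(16, -10), 12)) = Mul(21, Add(-160, 12)) = Mul(21, -148) = -3108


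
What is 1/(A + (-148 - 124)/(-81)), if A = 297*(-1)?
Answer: -81/23785 ≈ -0.0034055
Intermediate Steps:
A = -297
1/(A + (-148 - 124)/(-81)) = 1/(-297 + (-148 - 124)/(-81)) = 1/(-297 - 272*(-1/81)) = 1/(-297 + 272/81) = 1/(-23785/81) = -81/23785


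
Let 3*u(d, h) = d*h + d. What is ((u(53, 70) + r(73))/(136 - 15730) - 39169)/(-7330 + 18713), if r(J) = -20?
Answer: -79669907/23153022 ≈ -3.4410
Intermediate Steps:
u(d, h) = d/3 + d*h/3 (u(d, h) = (d*h + d)/3 = (d + d*h)/3 = d/3 + d*h/3)
((u(53, 70) + r(73))/(136 - 15730) - 39169)/(-7330 + 18713) = (((⅓)*53*(1 + 70) - 20)/(136 - 15730) - 39169)/(-7330 + 18713) = (((⅓)*53*71 - 20)/(-15594) - 39169)/11383 = ((3763/3 - 20)*(-1/15594) - 39169)*(1/11383) = ((3703/3)*(-1/15594) - 39169)*(1/11383) = (-161/2034 - 39169)*(1/11383) = -79669907/2034*1/11383 = -79669907/23153022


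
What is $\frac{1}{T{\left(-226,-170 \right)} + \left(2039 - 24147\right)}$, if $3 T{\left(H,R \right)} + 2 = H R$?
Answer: $- \frac{1}{9302} \approx -0.0001075$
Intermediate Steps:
$T{\left(H,R \right)} = - \frac{2}{3} + \frac{H R}{3}$
$\frac{1}{T{\left(-226,-170 \right)} + \left(2039 - 24147\right)} = \frac{1}{\left(- \frac{2}{3} + \frac{1}{3} \left(-226\right) \left(-170\right)\right) + \left(2039 - 24147\right)} = \frac{1}{\left(- \frac{2}{3} + \frac{38420}{3}\right) + \left(2039 - 24147\right)} = \frac{1}{12806 - 22108} = \frac{1}{-9302} = - \frac{1}{9302}$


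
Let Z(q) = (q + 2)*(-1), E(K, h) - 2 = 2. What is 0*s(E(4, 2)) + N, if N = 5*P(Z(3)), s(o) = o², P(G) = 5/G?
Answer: -5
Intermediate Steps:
E(K, h) = 4 (E(K, h) = 2 + 2 = 4)
Z(q) = -2 - q (Z(q) = (2 + q)*(-1) = -2 - q)
N = -5 (N = 5*(5/(-2 - 1*3)) = 5*(5/(-2 - 3)) = 5*(5/(-5)) = 5*(5*(-⅕)) = 5*(-1) = -5)
0*s(E(4, 2)) + N = 0*4² - 5 = 0*16 - 5 = 0 - 5 = -5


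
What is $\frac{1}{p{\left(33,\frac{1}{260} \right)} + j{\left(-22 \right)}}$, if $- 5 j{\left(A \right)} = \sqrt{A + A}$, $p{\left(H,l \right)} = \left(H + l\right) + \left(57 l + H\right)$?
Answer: $\frac{223834}{14828925} + \frac{1352 i \sqrt{11}}{14828925} \approx 0.015094 + 0.00030239 i$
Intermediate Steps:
$p{\left(H,l \right)} = 2 H + 58 l$ ($p{\left(H,l \right)} = \left(H + l\right) + \left(H + 57 l\right) = 2 H + 58 l$)
$j{\left(A \right)} = - \frac{\sqrt{2} \sqrt{A}}{5}$ ($j{\left(A \right)} = - \frac{\sqrt{A + A}}{5} = - \frac{\sqrt{2 A}}{5} = - \frac{\sqrt{2} \sqrt{A}}{5}$)
$\frac{1}{p{\left(33,\frac{1}{260} \right)} + j{\left(-22 \right)}} = \frac{1}{\left(2 \cdot 33 + \frac{58}{260}\right) - \frac{\sqrt{2} \sqrt{-22}}{5}} = \frac{1}{\left(66 + 58 \cdot \frac{1}{260}\right) - \frac{\sqrt{2} i \sqrt{22}}{5}} = \frac{1}{\left(66 + \frac{29}{130}\right) - \frac{2 i \sqrt{11}}{5}} = \frac{1}{\frac{8609}{130} - \frac{2 i \sqrt{11}}{5}}$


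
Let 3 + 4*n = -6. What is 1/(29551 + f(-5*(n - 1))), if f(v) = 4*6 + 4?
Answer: 1/29579 ≈ 3.3808e-5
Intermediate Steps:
n = -9/4 (n = -3/4 + (1/4)*(-6) = -3/4 - 3/2 = -9/4 ≈ -2.2500)
f(v) = 28 (f(v) = 24 + 4 = 28)
1/(29551 + f(-5*(n - 1))) = 1/(29551 + 28) = 1/29579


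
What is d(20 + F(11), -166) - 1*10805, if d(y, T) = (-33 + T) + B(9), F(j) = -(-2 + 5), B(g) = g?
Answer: -10995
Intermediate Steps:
F(j) = -3 (F(j) = -1*3 = -3)
d(y, T) = -24 + T (d(y, T) = (-33 + T) + 9 = -24 + T)
d(20 + F(11), -166) - 1*10805 = (-24 - 166) - 1*10805 = -190 - 10805 = -10995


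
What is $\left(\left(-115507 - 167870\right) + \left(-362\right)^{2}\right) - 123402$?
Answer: $-275735$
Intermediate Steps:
$\left(\left(-115507 - 167870\right) + \left(-362\right)^{2}\right) - 123402 = \left(-283377 + 131044\right) - 123402 = -152333 - 123402 = -275735$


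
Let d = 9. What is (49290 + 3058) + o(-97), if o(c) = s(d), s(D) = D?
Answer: 52357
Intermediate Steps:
o(c) = 9
(49290 + 3058) + o(-97) = (49290 + 3058) + 9 = 52348 + 9 = 52357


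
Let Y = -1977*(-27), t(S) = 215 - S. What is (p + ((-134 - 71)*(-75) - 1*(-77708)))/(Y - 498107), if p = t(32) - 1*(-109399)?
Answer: -202665/444728 ≈ -0.45571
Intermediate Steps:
Y = 53379
p = 109582 (p = (215 - 1*32) - 1*(-109399) = (215 - 32) + 109399 = 183 + 109399 = 109582)
(p + ((-134 - 71)*(-75) - 1*(-77708)))/(Y - 498107) = (109582 + ((-134 - 71)*(-75) - 1*(-77708)))/(53379 - 498107) = (109582 + (-205*(-75) + 77708))/(-444728) = (109582 + (15375 + 77708))*(-1/444728) = (109582 + 93083)*(-1/444728) = 202665*(-1/444728) = -202665/444728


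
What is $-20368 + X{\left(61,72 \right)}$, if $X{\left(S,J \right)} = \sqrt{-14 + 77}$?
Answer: $-20368 + 3 \sqrt{7} \approx -20360.0$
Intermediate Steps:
$X{\left(S,J \right)} = 3 \sqrt{7}$ ($X{\left(S,J \right)} = \sqrt{63} = 3 \sqrt{7}$)
$-20368 + X{\left(61,72 \right)} = -20368 + 3 \sqrt{7}$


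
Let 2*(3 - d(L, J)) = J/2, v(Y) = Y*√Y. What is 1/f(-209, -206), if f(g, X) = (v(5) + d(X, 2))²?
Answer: 84/9025 - 16*√5/9025 ≈ 0.0053433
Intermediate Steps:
v(Y) = Y^(3/2)
d(L, J) = 3 - J/4 (d(L, J) = 3 - J/(2*2) = 3 - J/4)
f(g, X) = (5/2 + 5*√5)² (f(g, X) = (5^(3/2) + (3 - ¼*2))² = (5*√5 + (3 - ½))² = (5*√5 + 5/2)² = (5/2 + 5*√5)²)
1/f(-209, -206) = 1/(525/4 + 25*√5)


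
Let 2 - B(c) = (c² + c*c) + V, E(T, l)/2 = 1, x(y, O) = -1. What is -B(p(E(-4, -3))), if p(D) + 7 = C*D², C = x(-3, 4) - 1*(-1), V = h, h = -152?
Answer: -56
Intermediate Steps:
V = -152
E(T, l) = 2 (E(T, l) = 2*1 = 2)
C = 0 (C = -1 - 1*(-1) = -1 + 1 = 0)
p(D) = -7 (p(D) = -7 + 0*D² = -7 + 0 = -7)
B(c) = 154 - 2*c² (B(c) = 2 - ((c² + c*c) - 152) = 2 - ((c² + c²) - 152) = 2 - (2*c² - 152) = 2 - (-152 + 2*c²) = 2 + (152 - 2*c²) = 154 - 2*c²)
-B(p(E(-4, -3))) = -(154 - 2*(-7)²) = -(154 - 2*49) = -(154 - 98) = -1*56 = -56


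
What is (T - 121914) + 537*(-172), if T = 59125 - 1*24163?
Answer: -179316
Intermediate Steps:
T = 34962 (T = 59125 - 24163 = 34962)
(T - 121914) + 537*(-172) = (34962 - 121914) + 537*(-172) = -86952 - 92364 = -179316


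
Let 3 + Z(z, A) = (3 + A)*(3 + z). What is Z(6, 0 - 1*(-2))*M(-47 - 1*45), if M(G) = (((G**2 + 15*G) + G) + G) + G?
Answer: 285936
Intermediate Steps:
Z(z, A) = -3 + (3 + A)*(3 + z)
M(G) = G**2 + 18*G (M(G) = ((G**2 + 16*G) + G) + G = (G**2 + 17*G) + G = G**2 + 18*G)
Z(6, 0 - 1*(-2))*M(-47 - 1*45) = (6 + 3*(0 - 1*(-2)) + 3*6 + (0 - 1*(-2))*6)*((-47 - 1*45)*(18 + (-47 - 1*45))) = (6 + 3*(0 + 2) + 18 + (0 + 2)*6)*((-47 - 45)*(18 + (-47 - 45))) = (6 + 3*2 + 18 + 2*6)*(-92*(18 - 92)) = (6 + 6 + 18 + 12)*(-92*(-74)) = 42*6808 = 285936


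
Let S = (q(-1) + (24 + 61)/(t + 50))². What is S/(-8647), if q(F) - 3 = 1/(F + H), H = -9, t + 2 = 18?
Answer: -477481/235414575 ≈ -0.0020283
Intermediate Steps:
t = 16 (t = -2 + 18 = 16)
q(F) = 3 + 1/(-9 + F) (q(F) = 3 + 1/(F - 9) = 3 + 1/(-9 + F))
S = 477481/27225 (S = ((-26 + 3*(-1))/(-9 - 1) + (24 + 61)/(16 + 50))² = ((-26 - 3)/(-10) + 85/66)² = (-⅒*(-29) + 85*(1/66))² = (29/10 + 85/66)² = (691/165)² = 477481/27225 ≈ 17.538)
S/(-8647) = (477481/27225)/(-8647) = (477481/27225)*(-1/8647) = -477481/235414575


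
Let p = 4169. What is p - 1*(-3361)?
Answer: 7530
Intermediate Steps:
p - 1*(-3361) = 4169 - 1*(-3361) = 4169 + 3361 = 7530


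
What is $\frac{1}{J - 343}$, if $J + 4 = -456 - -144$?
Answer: $- \frac{1}{659} \approx -0.0015175$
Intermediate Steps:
$J = -316$ ($J = -4 - 312 = -316$)
$\frac{1}{J - 343} = \frac{1}{-316 - 343} = \frac{1}{-659} = - \frac{1}{659}$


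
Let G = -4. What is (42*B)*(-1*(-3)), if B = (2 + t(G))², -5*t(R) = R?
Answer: 24696/25 ≈ 987.84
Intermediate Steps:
t(R) = -R/5
B = 196/25 (B = (2 - ⅕*(-4))² = (2 + ⅘)² = (14/5)² = 196/25 ≈ 7.8400)
(42*B)*(-1*(-3)) = (42*(196/25))*(-1*(-3)) = (8232/25)*3 = 24696/25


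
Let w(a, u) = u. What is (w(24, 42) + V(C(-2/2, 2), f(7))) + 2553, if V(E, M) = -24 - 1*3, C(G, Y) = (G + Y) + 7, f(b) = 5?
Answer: 2568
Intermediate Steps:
C(G, Y) = 7 + G + Y
V(E, M) = -27 (V(E, M) = -24 - 3 = -27)
(w(24, 42) + V(C(-2/2, 2), f(7))) + 2553 = (42 - 27) + 2553 = 15 + 2553 = 2568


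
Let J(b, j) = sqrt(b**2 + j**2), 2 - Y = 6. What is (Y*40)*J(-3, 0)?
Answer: -480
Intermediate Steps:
Y = -4 (Y = 2 - 1*6 = 2 - 6 = -4)
(Y*40)*J(-3, 0) = (-4*40)*sqrt((-3)**2 + 0**2) = -160*sqrt(9 + 0) = -160*sqrt(9) = -160*3 = -480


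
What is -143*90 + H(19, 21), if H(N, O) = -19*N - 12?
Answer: -13243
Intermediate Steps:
H(N, O) = -12 - 19*N
-143*90 + H(19, 21) = -143*90 + (-12 - 19*19) = -12870 + (-12 - 361) = -12870 - 373 = -13243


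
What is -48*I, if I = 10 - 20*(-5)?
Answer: -5280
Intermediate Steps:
I = 110 (I = 10 + 100 = 110)
-48*I = -48*110 = -5280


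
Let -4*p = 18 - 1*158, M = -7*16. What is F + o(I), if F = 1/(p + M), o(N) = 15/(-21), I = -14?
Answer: -8/11 ≈ -0.72727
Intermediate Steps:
o(N) = -5/7 (o(N) = 15*(-1/21) = -5/7)
M = -112
p = 35 (p = -(18 - 1*158)/4 = -(18 - 158)/4 = -¼*(-140) = 35)
F = -1/77 (F = 1/(35 - 112) = 1/(-77) = -1/77 ≈ -0.012987)
F + o(I) = -1/77 - 5/7 = -8/11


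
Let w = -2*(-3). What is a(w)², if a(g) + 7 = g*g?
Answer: 841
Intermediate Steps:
w = 6
a(g) = -7 + g² (a(g) = -7 + g*g = -7 + g²)
a(w)² = (-7 + 6²)² = (-7 + 36)² = 29² = 841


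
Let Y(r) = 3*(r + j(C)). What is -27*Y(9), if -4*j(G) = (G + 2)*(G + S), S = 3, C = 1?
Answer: -486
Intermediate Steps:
j(G) = -(2 + G)*(3 + G)/4 (j(G) = -(G + 2)*(G + 3)/4 = -(2 + G)*(3 + G)/4)
Y(r) = -9 + 3*r (Y(r) = 3*(r + (-3/2 - 5/4*1 - ¼*1²)) = 3*(r + (-3/2 - 5/4 - ¼*1)) = 3*(r + (-3/2 - 5/4 - ¼)) = 3*(r - 3) = 3*(-3 + r) = -9 + 3*r)
-27*Y(9) = -27*(-9 + 3*9) = -27*(-9 + 27) = -27*18 = -486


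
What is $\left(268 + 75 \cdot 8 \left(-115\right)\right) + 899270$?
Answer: $830538$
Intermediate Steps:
$\left(268 + 75 \cdot 8 \left(-115\right)\right) + 899270 = \left(268 + 600 \left(-115\right)\right) + 899270 = \left(268 - 69000\right) + 899270 = -68732 + 899270 = 830538$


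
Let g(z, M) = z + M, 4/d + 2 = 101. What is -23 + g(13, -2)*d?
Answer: -203/9 ≈ -22.556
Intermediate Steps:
d = 4/99 (d = 4/(-2 + 101) = 4/99 ≈ 0.040404)
g(z, M) = M + z
-23 + g(13, -2)*d = -23 + (-2 + 13)*(4/99) = -23 + 11*(4/99) = -23 + 4/9 = -203/9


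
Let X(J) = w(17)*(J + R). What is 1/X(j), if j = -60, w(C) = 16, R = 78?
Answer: 1/288 ≈ 0.0034722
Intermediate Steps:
X(J) = 1248 + 16*J (X(J) = 16*(J + 78) = 16*(78 + J) = 1248 + 16*J)
1/X(j) = 1/(1248 + 16*(-60)) = 1/(1248 - 960) = 1/288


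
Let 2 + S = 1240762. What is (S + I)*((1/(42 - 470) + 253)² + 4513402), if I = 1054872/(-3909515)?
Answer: 254213099358121275686381/44760037235 ≈ 5.6795e+12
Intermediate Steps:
S = 1240760 (S = -2 + 1240762 = 1240760)
I = -1054872/3909515 (I = 1054872*(-1/3909515) = -1054872/3909515 ≈ -0.26982)
(S + I)*((1/(42 - 470) + 253)² + 4513402) = (1240760 - 1054872/3909515)*((1/(42 - 470) + 253)² + 4513402) = 4850768776528*((1/(-428) + 253)² + 4513402)/3909515 = 4850768776528*((-1/428 + 253)² + 4513402)/3909515 = 4850768776528*((108283/428)² + 4513402)/3909515 = 4850768776528*(11725208089/183184 + 4513402)/3909515 = (4850768776528/3909515)*(838508240057/183184) = 254213099358121275686381/44760037235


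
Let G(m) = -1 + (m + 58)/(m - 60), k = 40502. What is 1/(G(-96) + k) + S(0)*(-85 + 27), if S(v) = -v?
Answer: 78/3159097 ≈ 2.4691e-5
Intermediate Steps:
G(m) = -1 + (58 + m)/(-60 + m)
1/(G(-96) + k) + S(0)*(-85 + 27) = 1/(118/(-60 - 96) + 40502) + (-1*0)*(-85 + 27) = 1/(118/(-156) + 40502) + 0*(-58) = 1/(118*(-1/156) + 40502) + 0 = 1/(-59/78 + 40502) + 0 = 1/(3159097/78) + 0 = 78/3159097 + 0 = 78/3159097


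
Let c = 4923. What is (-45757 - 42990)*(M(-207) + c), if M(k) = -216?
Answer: -417732129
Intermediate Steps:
(-45757 - 42990)*(M(-207) + c) = (-45757 - 42990)*(-216 + 4923) = -88747*4707 = -417732129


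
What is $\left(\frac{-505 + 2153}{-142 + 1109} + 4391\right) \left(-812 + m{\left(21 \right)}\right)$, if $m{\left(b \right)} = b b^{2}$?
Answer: $\frac{35889197505}{967} \approx 3.7114 \cdot 10^{7}$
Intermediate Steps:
$m{\left(b \right)} = b^{3}$
$\left(\frac{-505 + 2153}{-142 + 1109} + 4391\right) \left(-812 + m{\left(21 \right)}\right) = \left(\frac{-505 + 2153}{-142 + 1109} + 4391\right) \left(-812 + 21^{3}\right) = \left(\frac{1648}{967} + 4391\right) \left(-812 + 9261\right) = \left(1648 \cdot \frac{1}{967} + 4391\right) 8449 = \left(\frac{1648}{967} + 4391\right) 8449 = \frac{4247745}{967} \cdot 8449 = \frac{35889197505}{967}$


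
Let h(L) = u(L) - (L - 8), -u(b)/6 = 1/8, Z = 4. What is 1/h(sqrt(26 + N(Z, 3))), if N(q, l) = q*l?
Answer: 116/233 + 16*sqrt(38)/233 ≈ 0.92116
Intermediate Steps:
N(q, l) = l*q
u(b) = -3/4 (u(b) = -6/8 = -6*1/8 = -3/4)
h(L) = 29/4 - L (h(L) = -3/4 - (L - 8) = -3/4 - (-8 + L) = -3/4 + (8 - L) = 29/4 - L)
1/h(sqrt(26 + N(Z, 3))) = 1/(29/4 - sqrt(26 + 3*4)) = 1/(29/4 - sqrt(26 + 12)) = 1/(29/4 - sqrt(38))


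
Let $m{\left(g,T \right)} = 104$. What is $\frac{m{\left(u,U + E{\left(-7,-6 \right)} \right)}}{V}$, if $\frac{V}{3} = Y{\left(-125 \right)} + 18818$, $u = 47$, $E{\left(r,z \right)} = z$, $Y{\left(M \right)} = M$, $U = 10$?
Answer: $\frac{104}{56079} \approx 0.0018545$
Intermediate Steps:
$V = 56079$ ($V = 3 \left(-125 + 18818\right) = 3 \cdot 18693 = 56079$)
$\frac{m{\left(u,U + E{\left(-7,-6 \right)} \right)}}{V} = \frac{104}{56079}$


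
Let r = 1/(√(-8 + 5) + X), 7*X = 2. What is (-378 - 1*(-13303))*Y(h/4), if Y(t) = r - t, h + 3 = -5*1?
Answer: 4084300/151 - 633325*I*√3/151 ≈ 27048.0 - 7264.6*I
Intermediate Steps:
X = 2/7 (X = (⅐)*2 = 2/7 ≈ 0.28571)
h = -8 (h = -3 - 5*1 = -3 - 5 = -8)
r = 1/(2/7 + I*√3) (r = 1/(√(-8 + 5) + 2/7) = 1/(√(-3) + 2/7) = 1/(I*√3 + 2/7) = 1/(2/7 + I*√3) ≈ 0.092715 - 0.56206*I)
Y(t) = 14/151 - t - 49*I*√3/151 (Y(t) = (14/151 - 49*I*√3/151) - t = 14/151 - t - 49*I*√3/151)
(-378 - 1*(-13303))*Y(h/4) = (-378 - 1*(-13303))*(14/151 - (-8)/4 - 49*I*√3/151) = (-378 + 13303)*(14/151 - (-8)/4 - 49*I*√3/151) = 12925*(14/151 - 1*(-2) - 49*I*√3/151) = 12925*(14/151 + 2 - 49*I*√3/151) = 12925*(316/151 - 49*I*√3/151) = 4084300/151 - 633325*I*√3/151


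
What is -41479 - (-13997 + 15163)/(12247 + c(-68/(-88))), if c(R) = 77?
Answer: -255594181/6162 ≈ -41479.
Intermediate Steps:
-41479 - (-13997 + 15163)/(12247 + c(-68/(-88))) = -41479 - (-13997 + 15163)/(12247 + 77) = -41479 - 1166/12324 = -41479 - 1*583/6162 = -41479 - 583/6162 = -255594181/6162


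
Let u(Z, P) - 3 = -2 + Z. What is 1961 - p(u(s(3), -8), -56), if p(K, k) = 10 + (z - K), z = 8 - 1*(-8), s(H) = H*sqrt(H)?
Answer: 1936 + 3*sqrt(3) ≈ 1941.2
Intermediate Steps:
s(H) = H**(3/2)
u(Z, P) = 1 + Z (u(Z, P) = 3 + (-2 + Z) = 1 + Z)
z = 16 (z = 8 + 8 = 16)
p(K, k) = 26 - K (p(K, k) = 10 + (16 - K) = 26 - K)
1961 - p(u(s(3), -8), -56) = 1961 - (26 - (1 + 3**(3/2))) = 1961 - (26 - (1 + 3*sqrt(3))) = 1961 - (26 + (-1 - 3*sqrt(3))) = 1961 - (25 - 3*sqrt(3)) = 1961 + (-25 + 3*sqrt(3)) = 1936 + 3*sqrt(3)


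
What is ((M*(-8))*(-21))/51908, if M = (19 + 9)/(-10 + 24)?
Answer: 84/12977 ≈ 0.0064730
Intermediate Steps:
M = 2 (M = 28/14 = 28*(1/14) = 2)
((M*(-8))*(-21))/51908 = ((2*(-8))*(-21))/51908 = -16*(-21)*(1/51908) = 336*(1/51908) = 84/12977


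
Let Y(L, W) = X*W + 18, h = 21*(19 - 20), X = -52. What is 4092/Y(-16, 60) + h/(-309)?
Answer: -6057/4841 ≈ -1.2512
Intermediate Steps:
h = -21 (h = 21*(-1) = -21)
Y(L, W) = 18 - 52*W (Y(L, W) = -52*W + 18 = 18 - 52*W)
4092/Y(-16, 60) + h/(-309) = 4092/(18 - 52*60) - 21/(-309) = 4092/(18 - 3120) - 21*(-1/309) = 4092/(-3102) + 7/103 = 4092*(-1/3102) + 7/103 = -62/47 + 7/103 = -6057/4841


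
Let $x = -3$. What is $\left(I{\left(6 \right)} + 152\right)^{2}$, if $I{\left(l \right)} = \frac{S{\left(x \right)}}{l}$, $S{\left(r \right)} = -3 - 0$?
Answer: $\frac{91809}{4} \approx 22952.0$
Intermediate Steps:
$S{\left(r \right)} = -3$ ($S{\left(r \right)} = -3 + 0 = -3$)
$I{\left(l \right)} = - \frac{3}{l}$
$\left(I{\left(6 \right)} + 152\right)^{2} = \left(- \frac{3}{6} + 152\right)^{2} = \left(\left(-3\right) \frac{1}{6} + 152\right)^{2} = \left(- \frac{1}{2} + 152\right)^{2} = \left(\frac{303}{2}\right)^{2} = \frac{91809}{4}$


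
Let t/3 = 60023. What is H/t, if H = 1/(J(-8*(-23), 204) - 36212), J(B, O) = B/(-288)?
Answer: -12/78249284065 ≈ -1.5336e-10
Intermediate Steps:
t = 180069 (t = 3*60023 = 180069)
J(B, O) = -B/288 (J(B, O) = B*(-1/288) = -B/288)
H = -36/1303655 (H = 1/(-(-1)*(-23)/36 - 36212) = 1/(-1/288*184 - 36212) = 1/(-23/36 - 36212) = 1/(-1303655/36) = -36/1303655 ≈ -2.7615e-5)
H/t = -36/1303655/180069 = -36/1303655*1/180069 = -12/78249284065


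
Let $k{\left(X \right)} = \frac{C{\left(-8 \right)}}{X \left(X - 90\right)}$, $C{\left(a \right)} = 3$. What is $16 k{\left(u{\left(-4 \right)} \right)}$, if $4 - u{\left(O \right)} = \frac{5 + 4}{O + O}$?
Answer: $- \frac{3072}{27839} \approx -0.11035$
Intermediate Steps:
$u{\left(O \right)} = 4 - \frac{9}{2 O}$ ($u{\left(O \right)} = 4 - \frac{5 + 4}{O + O} = 4 - \frac{9}{2 O}$)
$k{\left(X \right)} = \frac{3}{X \left(-90 + X\right)}$ ($k{\left(X \right)} = \frac{3}{X \left(X - 90\right)} = \frac{3}{X \left(-90 + X\right)}$)
$16 k{\left(u{\left(-4 \right)} \right)} = 16 \frac{3}{\left(4 - \frac{9}{2 \left(-4\right)}\right) \left(-90 + \left(4 - \frac{9}{2 \left(-4\right)}\right)\right)} = 16 \frac{3}{\left(4 - - \frac{9}{8}\right) \left(-90 + \left(4 - - \frac{9}{8}\right)\right)} = 16 \frac{3}{\left(4 + \frac{9}{8}\right) \left(-90 + \left(4 + \frac{9}{8}\right)\right)} = 16 \frac{3}{\frac{41}{8} \left(-90 + \frac{41}{8}\right)} = 16 \cdot 3 \cdot \frac{8}{41} \frac{1}{- \frac{679}{8}} = 16 \cdot 3 \cdot \frac{8}{41} \left(- \frac{8}{679}\right) = 16 \left(- \frac{192}{27839}\right) = - \frac{3072}{27839}$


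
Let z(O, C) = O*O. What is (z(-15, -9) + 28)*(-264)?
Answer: -66792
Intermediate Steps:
z(O, C) = O**2
(z(-15, -9) + 28)*(-264) = ((-15)**2 + 28)*(-264) = (225 + 28)*(-264) = 253*(-264) = -66792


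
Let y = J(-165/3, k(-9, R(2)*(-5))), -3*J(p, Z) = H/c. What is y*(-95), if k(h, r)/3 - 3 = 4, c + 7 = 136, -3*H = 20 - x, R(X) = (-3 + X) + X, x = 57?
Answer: 3515/1161 ≈ 3.0276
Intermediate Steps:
R(X) = -3 + 2*X
H = 37/3 (H = -(20 - 1*57)/3 = -(20 - 57)/3 = -1/3*(-37) = 37/3 ≈ 12.333)
c = 129 (c = -7 + 136 = 129)
k(h, r) = 21 (k(h, r) = 9 + 3*4 = 9 + 12 = 21)
J(p, Z) = -37/1161 (J(p, Z) = -37/(9*129) = -1/3*37/387 = -37/1161)
y = -37/1161 ≈ -0.031869
y*(-95) = -37/1161*(-95) = 3515/1161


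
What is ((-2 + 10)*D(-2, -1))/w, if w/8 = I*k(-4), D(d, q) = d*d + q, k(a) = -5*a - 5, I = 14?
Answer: 1/70 ≈ 0.014286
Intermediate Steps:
k(a) = -5 - 5*a
D(d, q) = q + d² (D(d, q) = d² + q = q + d²)
w = 1680 (w = 8*(14*(-5 - 5*(-4))) = 8*(14*(-5 + 20)) = 8*(14*15) = 8*210 = 1680)
((-2 + 10)*D(-2, -1))/w = ((-2 + 10)*(-1 + (-2)²))/1680 = (8*(-1 + 4))*(1/1680) = (8*3)*(1/1680) = 24*(1/1680) = 1/70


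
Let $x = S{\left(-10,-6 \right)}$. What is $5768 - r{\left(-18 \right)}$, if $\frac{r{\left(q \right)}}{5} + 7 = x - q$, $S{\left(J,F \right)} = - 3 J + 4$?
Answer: $5543$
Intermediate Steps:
$S{\left(J,F \right)} = 4 - 3 J$
$x = 34$ ($x = 4 - -30 = 4 + 30 = 34$)
$r{\left(q \right)} = 135 - 5 q$ ($r{\left(q \right)} = -35 + 5 \left(34 - q\right) = -35 - \left(-170 + 5 q\right) = 135 - 5 q$)
$5768 - r{\left(-18 \right)} = 5768 - \left(135 - -90\right) = 5768 - \left(135 + 90\right) = 5768 - 225 = 5543$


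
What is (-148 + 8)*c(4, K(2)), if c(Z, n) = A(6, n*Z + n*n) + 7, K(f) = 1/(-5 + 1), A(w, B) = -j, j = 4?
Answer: -420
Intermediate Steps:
A(w, B) = -4 (A(w, B) = -1*4 = -4)
K(f) = -¼ (K(f) = 1/(-4) = -¼)
c(Z, n) = 3 (c(Z, n) = -4 + 7 = 3)
(-148 + 8)*c(4, K(2)) = (-148 + 8)*3 = -140*3 = -420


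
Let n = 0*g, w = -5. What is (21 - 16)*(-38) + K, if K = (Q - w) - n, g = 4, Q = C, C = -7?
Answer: -192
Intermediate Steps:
Q = -7
n = 0 (n = 0*4 = 0)
K = -2 (K = (-7 - 1*(-5)) - 1*0 = (-7 + 5) + 0 = -2 + 0 = -2)
(21 - 16)*(-38) + K = (21 - 16)*(-38) - 2 = 5*(-38) - 2 = -190 - 2 = -192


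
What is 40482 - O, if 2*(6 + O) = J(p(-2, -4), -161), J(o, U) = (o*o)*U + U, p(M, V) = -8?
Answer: 91441/2 ≈ 45721.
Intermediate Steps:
J(o, U) = U + U*o**2 (J(o, U) = o**2*U + U = U*o**2 + U = U + U*o**2)
O = -10477/2 (O = -6 + (-161*(1 + (-8)**2))/2 = -6 + (-161*(1 + 64))/2 = -6 + (-161*65)/2 = -6 + (1/2)*(-10465) = -6 - 10465/2 = -10477/2 ≈ -5238.5)
40482 - O = 40482 - 1*(-10477/2) = 40482 + 10477/2 = 91441/2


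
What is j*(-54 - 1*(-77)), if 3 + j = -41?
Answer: -1012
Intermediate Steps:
j = -44 (j = -3 - 41 = -44)
j*(-54 - 1*(-77)) = -44*(-54 - 1*(-77)) = -44*(-54 + 77) = -44*23 = -1012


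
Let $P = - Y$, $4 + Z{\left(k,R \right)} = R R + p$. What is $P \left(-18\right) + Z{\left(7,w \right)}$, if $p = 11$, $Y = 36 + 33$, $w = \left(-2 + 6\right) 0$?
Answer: $1249$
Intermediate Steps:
$w = 0$ ($w = 4 \cdot 0 = 0$)
$Y = 69$
$Z{\left(k,R \right)} = 7 + R^{2}$ ($Z{\left(k,R \right)} = -4 + \left(R R + 11\right) = -4 + \left(R^{2} + 11\right) = -4 + \left(11 + R^{2}\right) = 7 + R^{2}$)
$P = -69$ ($P = \left(-1\right) 69 = -69$)
$P \left(-18\right) + Z{\left(7,w \right)} = \left(-69\right) \left(-18\right) + \left(7 + 0^{2}\right) = 1242 + \left(7 + 0\right) = 1242 + 7 = 1249$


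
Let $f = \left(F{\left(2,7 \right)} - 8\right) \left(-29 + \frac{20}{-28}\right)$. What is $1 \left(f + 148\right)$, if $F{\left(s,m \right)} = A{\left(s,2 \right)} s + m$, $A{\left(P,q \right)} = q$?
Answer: $\frac{412}{7} \approx 58.857$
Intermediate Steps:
$F{\left(s,m \right)} = m + 2 s$ ($F{\left(s,m \right)} = 2 s + m = m + 2 s$)
$f = - \frac{624}{7}$ ($f = \left(\left(7 + 2 \cdot 2\right) - 8\right) \left(-29 + \frac{20}{-28}\right) = \left(\left(7 + 4\right) - 8\right) \left(-29 + 20 \left(- \frac{1}{28}\right)\right) = \left(11 - 8\right) \left(-29 - \frac{5}{7}\right) = 3 \left(- \frac{208}{7}\right) = - \frac{624}{7} \approx -89.143$)
$1 \left(f + 148\right) = 1 \left(- \frac{624}{7} + 148\right) = 1 \cdot \frac{412}{7} = \frac{412}{7}$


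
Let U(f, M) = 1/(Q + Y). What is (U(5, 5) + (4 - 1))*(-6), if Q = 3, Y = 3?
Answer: -19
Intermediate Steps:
U(f, M) = 1/6 (U(f, M) = 1/(3 + 3) = 1/6)
(U(5, 5) + (4 - 1))*(-6) = (1/6 + (4 - 1))*(-6) = (1/6 + 3)*(-6) = (19/6)*(-6) = -19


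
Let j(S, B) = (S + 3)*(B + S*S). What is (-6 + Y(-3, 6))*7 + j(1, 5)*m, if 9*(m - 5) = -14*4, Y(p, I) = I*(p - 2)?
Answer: -844/3 ≈ -281.33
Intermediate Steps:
Y(p, I) = I*(-2 + p)
j(S, B) = (3 + S)*(B + S**2)
m = -11/9 (m = 5 + (-14*4)/9 = 5 + (1/9)*(-56) = 5 - 56/9 = -11/9 ≈ -1.2222)
(-6 + Y(-3, 6))*7 + j(1, 5)*m = (-6 + 6*(-2 - 3))*7 + (1**3 + 3*5 + 3*1**2 + 5*1)*(-11/9) = (-6 + 6*(-5))*7 + (1 + 15 + 3*1 + 5)*(-11/9) = (-6 - 30)*7 + (1 + 15 + 3 + 5)*(-11/9) = -36*7 + 24*(-11/9) = -252 - 88/3 = -844/3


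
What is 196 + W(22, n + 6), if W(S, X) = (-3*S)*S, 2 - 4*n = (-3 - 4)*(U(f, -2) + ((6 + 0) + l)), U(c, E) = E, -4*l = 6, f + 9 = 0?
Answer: -1256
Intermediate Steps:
f = -9 (f = -9 + 0 = -9)
l = -3/2 (l = -¼*6 = -3/2 ≈ -1.5000)
n = 39/8 (n = ½ - (-3 - 4)*(-2 + ((6 + 0) - 3/2))/4 = ½ - (-7)*(-2 + (6 - 3/2))/4 = ½ - (-7)*(-2 + 9/2)/4 = ½ - (-7)*5/(4*2) = ½ - ¼*(-35/2) = ½ + 35/8 = 39/8 ≈ 4.8750)
W(S, X) = -3*S²
196 + W(22, n + 6) = 196 - 3*22² = 196 - 3*484 = 196 - 1452 = -1256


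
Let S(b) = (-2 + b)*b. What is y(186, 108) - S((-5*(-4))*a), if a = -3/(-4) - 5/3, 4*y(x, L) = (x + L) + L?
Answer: -4901/18 ≈ -272.28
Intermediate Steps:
y(x, L) = L/2 + x/4 (y(x, L) = ((x + L) + L)/4 = ((L + x) + L)/4 = (x + 2*L)/4 = L/2 + x/4)
a = -11/12 (a = -3*(-¼) - 5*⅓ = ¾ - 5/3 = -11/12 ≈ -0.91667)
S(b) = b*(-2 + b)
y(186, 108) - S((-5*(-4))*a) = ((½)*108 + (¼)*186) - -5*(-4)*(-11/12)*(-2 - 5*(-4)*(-11/12)) = (54 + 93/2) - 20*(-11/12)*(-2 + 20*(-11/12)) = 201/2 - (-55)*(-2 - 55/3)/3 = 201/2 - (-55)*(-61)/(3*3) = 201/2 - 1*3355/9 = 201/2 - 3355/9 = -4901/18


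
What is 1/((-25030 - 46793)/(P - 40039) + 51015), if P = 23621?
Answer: 16418/837636093 ≈ 1.9600e-5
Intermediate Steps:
1/((-25030 - 46793)/(P - 40039) + 51015) = 1/((-25030 - 46793)/(23621 - 40039) + 51015) = 1/(-71823/(-16418) + 51015) = 1/(-71823*(-1/16418) + 51015) = 1/(71823/16418 + 51015) = 1/(837636093/16418) = 16418/837636093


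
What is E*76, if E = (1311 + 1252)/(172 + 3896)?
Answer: 48697/1017 ≈ 47.883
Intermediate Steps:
E = 2563/4068 ≈ 0.63004
E*76 = (2563/4068)*76 = 48697/1017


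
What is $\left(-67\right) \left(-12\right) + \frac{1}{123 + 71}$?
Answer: $\frac{155977}{194} \approx 804.0$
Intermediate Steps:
$\left(-67\right) \left(-12\right) + \frac{1}{123 + 71} = 804 + \frac{1}{194} = \frac{155977}{194}$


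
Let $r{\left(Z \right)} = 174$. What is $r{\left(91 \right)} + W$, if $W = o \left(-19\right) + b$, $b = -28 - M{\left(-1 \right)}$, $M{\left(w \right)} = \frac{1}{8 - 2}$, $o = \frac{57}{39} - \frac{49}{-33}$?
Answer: $\frac{77093}{858} \approx 89.852$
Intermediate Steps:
$o = \frac{1264}{429}$ ($o = 57 \cdot \frac{1}{39} - - \frac{49}{33} = \frac{19}{13} + \frac{49}{33} = \frac{1264}{429} \approx 2.9464$)
$M{\left(w \right)} = \frac{1}{6}$
$b = - \frac{169}{6}$ ($b = -28 - \frac{1}{6} = - \frac{169}{6} \approx -28.167$)
$W = - \frac{72199}{858}$ ($W = \frac{1264}{429} \left(-19\right) - \frac{169}{6} = - \frac{24016}{429} - \frac{169}{6} = - \frac{72199}{858} \approx -84.148$)
$r{\left(91 \right)} + W = 174 - \frac{72199}{858} = \frac{77093}{858}$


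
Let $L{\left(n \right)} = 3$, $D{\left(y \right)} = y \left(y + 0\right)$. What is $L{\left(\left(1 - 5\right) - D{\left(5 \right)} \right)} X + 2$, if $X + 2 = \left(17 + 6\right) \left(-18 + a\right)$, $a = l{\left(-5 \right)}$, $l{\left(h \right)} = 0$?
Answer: $-1246$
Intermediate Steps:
$a = 0$
$D{\left(y \right)} = y^{2}$ ($D{\left(y \right)} = y y = y^{2}$)
$X = -416$ ($X = -2 + \left(17 + 6\right) \left(-18 + 0\right) = -2 + 23 \left(-18\right) = -2 - 414 = -416$)
$L{\left(\left(1 - 5\right) - D{\left(5 \right)} \right)} X + 2 = 3 \left(-416\right) + 2 = -1248 + 2 = -1246$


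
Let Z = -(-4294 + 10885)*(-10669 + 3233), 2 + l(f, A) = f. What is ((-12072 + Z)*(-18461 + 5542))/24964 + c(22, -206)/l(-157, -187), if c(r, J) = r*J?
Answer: -25162237077559/992319 ≈ -2.5357e+7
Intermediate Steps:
c(r, J) = J*r
l(f, A) = -2 + f
Z = 49010676 (Z = -6591*(-7436) = -1*(-49010676) = 49010676)
((-12072 + Z)*(-18461 + 5542))/24964 + c(22, -206)/l(-157, -187) = ((-12072 + 49010676)*(-18461 + 5542))/24964 + (-206*22)/(-2 - 157) = (48998604*(-12919))*(1/24964) - 4532/(-159) = -633012965076*1/24964 - 4532*(-1/159) = -158253241269/6241 + 4532/159 = -25162237077559/992319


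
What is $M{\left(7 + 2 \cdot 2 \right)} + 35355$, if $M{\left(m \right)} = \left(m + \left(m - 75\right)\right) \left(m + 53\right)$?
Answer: $31963$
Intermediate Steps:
$M{\left(m \right)} = \left(-75 + 2 m\right) \left(53 + m\right)$ ($M{\left(m \right)} = \left(m + \left(-75 + m\right)\right) \left(53 + m\right) = \left(-75 + 2 m\right) \left(53 + m\right)$)
$M{\left(7 + 2 \cdot 2 \right)} + 35355 = \left(-3975 + 2 \left(7 + 2 \cdot 2\right)^{2} + 31 \left(7 + 2 \cdot 2\right)\right) + 35355 = \left(-3975 + 2 \left(7 + 4\right)^{2} + 31 \left(7 + 4\right)\right) + 35355 = \left(-3975 + 2 \cdot 11^{2} + 31 \cdot 11\right) + 35355 = \left(-3975 + 2 \cdot 121 + 341\right) + 35355 = \left(-3975 + 242 + 341\right) + 35355 = -3392 + 35355 = 31963$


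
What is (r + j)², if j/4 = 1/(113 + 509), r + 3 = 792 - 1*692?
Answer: 910168561/96721 ≈ 9410.3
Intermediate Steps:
r = 97 (r = -3 + (792 - 1*692) = -3 + (792 - 692) = -3 + 100 = 97)
j = 2/311 (j = 4/(113 + 509) = 4/622 = 4*(1/622) = 2/311 ≈ 0.0064309)
(r + j)² = (97 + 2/311)² = (30169/311)² = 910168561/96721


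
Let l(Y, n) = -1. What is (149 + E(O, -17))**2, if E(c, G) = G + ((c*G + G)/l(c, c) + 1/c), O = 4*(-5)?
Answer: 14600041/400 ≈ 36500.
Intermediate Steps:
O = -20
E(c, G) = 1/c - G*c (E(c, G) = G + ((c*G + G)/(-1) + 1/c) = G + ((G*c + G)*(-1) + 1/c) = G + ((G + G*c)*(-1) + 1/c) = G + ((-G - G*c) + 1/c) = G + (1/c - G - G*c) = 1/c - G*c)
(149 + E(O, -17))**2 = (149 + (1/(-20) - 1*(-17)*(-20)))**2 = (149 + (-1/20 - 340))**2 = (149 - 6801/20)**2 = (-3821/20)**2 = 14600041/400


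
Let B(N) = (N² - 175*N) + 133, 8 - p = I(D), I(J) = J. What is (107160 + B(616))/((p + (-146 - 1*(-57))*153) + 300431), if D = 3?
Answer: 378949/286819 ≈ 1.3212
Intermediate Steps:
p = 5 (p = 8 - 1*3 = 8 - 3 = 5)
B(N) = 133 + N² - 175*N
(107160 + B(616))/((p + (-146 - 1*(-57))*153) + 300431) = (107160 + (133 + 616² - 175*616))/((5 + (-146 - 1*(-57))*153) + 300431) = (107160 + (133 + 379456 - 107800))/((5 + (-146 + 57)*153) + 300431) = (107160 + 271789)/((5 - 89*153) + 300431) = 378949/((5 - 13617) + 300431) = 378949/(-13612 + 300431) = 378949/286819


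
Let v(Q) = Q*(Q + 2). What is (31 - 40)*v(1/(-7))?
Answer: 117/49 ≈ 2.3878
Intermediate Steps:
v(Q) = Q*(2 + Q)
(31 - 40)*v(1/(-7)) = (31 - 40)*((1/(-7))*(2 + 1/(-7))) = -9*1*(-⅐)*(2 + 1*(-⅐)) = -(-9)*(2 - ⅐)/7 = -(-9)*13/(7*7) = -9*(-13/49) = 117/49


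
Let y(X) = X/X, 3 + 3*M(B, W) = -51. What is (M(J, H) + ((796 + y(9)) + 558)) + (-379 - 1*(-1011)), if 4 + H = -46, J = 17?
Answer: 1969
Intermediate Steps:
H = -50 (H = -4 - 46 = -50)
M(B, W) = -18 (M(B, W) = -1 + (1/3)*(-51) = -1 - 17 = -18)
y(X) = 1
(M(J, H) + ((796 + y(9)) + 558)) + (-379 - 1*(-1011)) = (-18 + ((796 + 1) + 558)) + (-379 - 1*(-1011)) = (-18 + (797 + 558)) + (-379 + 1011) = (-18 + 1355) + 632 = 1337 + 632 = 1969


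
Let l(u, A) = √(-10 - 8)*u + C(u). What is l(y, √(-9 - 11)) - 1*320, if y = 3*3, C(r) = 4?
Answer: -316 + 27*I*√2 ≈ -316.0 + 38.184*I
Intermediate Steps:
y = 9
l(u, A) = 4 + 3*I*u*√2 (l(u, A) = √(-10 - 8)*u + 4 = √(-18)*u + 4 = (3*I*√2)*u + 4 = 3*I*u*√2 + 4 = 4 + 3*I*u*√2)
l(y, √(-9 - 11)) - 1*320 = (4 + 3*I*9*√2) - 1*320 = (4 + 27*I*√2) - 320 = -316 + 27*I*√2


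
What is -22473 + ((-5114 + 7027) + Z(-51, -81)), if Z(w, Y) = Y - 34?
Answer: -20675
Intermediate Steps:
Z(w, Y) = -34 + Y
-22473 + ((-5114 + 7027) + Z(-51, -81)) = -22473 + ((-5114 + 7027) + (-34 - 81)) = -22473 + (1913 - 115) = -22473 + 1798 = -20675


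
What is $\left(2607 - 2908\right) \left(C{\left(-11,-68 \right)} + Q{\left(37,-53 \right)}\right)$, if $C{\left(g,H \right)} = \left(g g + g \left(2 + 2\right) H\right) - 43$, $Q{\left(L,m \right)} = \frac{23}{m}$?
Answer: $- \frac{48968787}{53} \approx -9.2394 \cdot 10^{5}$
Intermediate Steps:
$C{\left(g,H \right)} = -43 + g^{2} + 4 H g$ ($C{\left(g,H \right)} = \left(g^{2} + g 4 H\right) - 43 = \left(g^{2} + 4 g H\right) - 43 = \left(g^{2} + 4 H g\right) - 43 = -43 + g^{2} + 4 H g$)
$\left(2607 - 2908\right) \left(C{\left(-11,-68 \right)} + Q{\left(37,-53 \right)}\right) = \left(2607 - 2908\right) \left(\left(-43 + \left(-11\right)^{2} + 4 \left(-68\right) \left(-11\right)\right) + \frac{23}{-53}\right) = - 301 \left(\left(-43 + 121 + 2992\right) + 23 \left(- \frac{1}{53}\right)\right) = - 301 \left(3070 - \frac{23}{53}\right) = \left(-301\right) \frac{162687}{53} = - \frac{48968787}{53}$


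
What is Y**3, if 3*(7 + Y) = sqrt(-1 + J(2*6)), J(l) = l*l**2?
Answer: -13118/3 + 3050*sqrt(1727)/27 ≈ 321.76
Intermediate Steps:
J(l) = l**3
Y = -7 + sqrt(1727)/3 (Y = -7 + sqrt(-1 + (2*6)**3)/3 = -7 + sqrt(-1 + 12**3)/3 = -7 + sqrt(-1 + 1728)/3 = -7 + sqrt(1727)/3 ≈ 6.8524)
Y**3 = (-7 + sqrt(1727)/3)**3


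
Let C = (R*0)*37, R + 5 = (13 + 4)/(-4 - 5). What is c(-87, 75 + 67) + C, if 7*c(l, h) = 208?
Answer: 208/7 ≈ 29.714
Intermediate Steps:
c(l, h) = 208/7 (c(l, h) = (1/7)*208 = 208/7)
R = -62/9 (R = -5 + (13 + 4)/(-4 - 5) = -5 + 17/(-9) = -5 + 17*(-1/9) = -5 - 17/9 = -62/9 ≈ -6.8889)
C = 0 (C = -62/9*0*37 = 0*37 = 0)
c(-87, 75 + 67) + C = 208/7 + 0 = 208/7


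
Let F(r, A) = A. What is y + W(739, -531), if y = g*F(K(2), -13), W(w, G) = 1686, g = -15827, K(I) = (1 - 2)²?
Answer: 207437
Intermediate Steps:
K(I) = 1 (K(I) = (-1)² = 1)
y = 205751 (y = -15827*(-13) = 205751)
y + W(739, -531) = 205751 + 1686 = 207437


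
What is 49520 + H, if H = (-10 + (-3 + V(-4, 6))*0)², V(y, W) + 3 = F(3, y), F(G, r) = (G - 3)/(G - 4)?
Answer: 49620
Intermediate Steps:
F(G, r) = (-3 + G)/(-4 + G)
V(y, W) = -3 (V(y, W) = -3 + (-3 + 3)/(-4 + 3) = -3 + 0/(-1) = -3 - 1*0 = -3 + 0 = -3)
H = 100 (H = (-10 + (-3 - 3)*0)² = (-10 - 6*0)² = (-10 + 0)² = (-10)² = 100)
49520 + H = 49520 + 100 = 49620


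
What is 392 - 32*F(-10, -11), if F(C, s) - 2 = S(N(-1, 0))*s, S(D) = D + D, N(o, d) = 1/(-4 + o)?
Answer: 936/5 ≈ 187.20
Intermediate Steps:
S(D) = 2*D
F(C, s) = 2 - 2*s/5 (F(C, s) = 2 + (2/(-4 - 1))*s = 2 + (2/(-5))*s = 2 + (2*(-1/5))*s = 2 - 2*s/5)
392 - 32*F(-10, -11) = 392 - 32*(2 - 2/5*(-11)) = 392 - 32*(2 + 22/5) = 392 - 32*32/5 = 392 - 1024/5 = 936/5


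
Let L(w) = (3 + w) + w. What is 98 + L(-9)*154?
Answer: -2212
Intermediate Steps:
L(w) = 3 + 2*w
98 + L(-9)*154 = 98 + (3 + 2*(-9))*154 = 98 + (3 - 18)*154 = 98 - 15*154 = 98 - 2310 = -2212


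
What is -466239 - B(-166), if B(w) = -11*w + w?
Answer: -467899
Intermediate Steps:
B(w) = -10*w
-466239 - B(-166) = -466239 - (-10)*(-166) = -466239 - 1*1660 = -466239 - 1660 = -467899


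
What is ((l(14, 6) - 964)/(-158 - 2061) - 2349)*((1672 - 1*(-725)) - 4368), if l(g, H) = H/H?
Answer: 10271803428/2219 ≈ 4.6290e+6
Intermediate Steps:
l(g, H) = 1
((l(14, 6) - 964)/(-158 - 2061) - 2349)*((1672 - 1*(-725)) - 4368) = ((1 - 964)/(-158 - 2061) - 2349)*((1672 - 1*(-725)) - 4368) = (-963/(-2219) - 2349)*((1672 + 725) - 4368) = (-963*(-1/2219) - 2349)*(2397 - 4368) = (963/2219 - 2349)*(-1971) = -5211468/2219*(-1971) = 10271803428/2219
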